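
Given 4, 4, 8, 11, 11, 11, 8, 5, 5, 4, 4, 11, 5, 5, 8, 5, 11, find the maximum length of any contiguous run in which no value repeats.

[4] len 1
[4] len 1
[4, 8] len 2
[4, 8, 11] len 3
[11] len 1
[11] len 1
[11, 8] len 2
[11, 8, 5] len 3
[5] len 1
[5, 4] len 2
[4] len 1
[4, 11] len 2
[4, 11, 5] len 3
[5] len 1
[5, 8] len 2
[8, 5] len 2
[8, 5, 11] len 3
Longest all-distinct length: 3.

3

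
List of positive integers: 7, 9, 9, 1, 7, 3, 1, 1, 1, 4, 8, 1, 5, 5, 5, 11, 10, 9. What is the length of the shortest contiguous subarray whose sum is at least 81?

16

add 7: running sum 7 < 81
add 9: running sum 16 < 81
add 9: running sum 25 < 81
add 1: running sum 26 < 81
add 7: running sum 33 < 81
add 3: running sum 36 < 81
add 1: running sum 37 < 81
add 1: running sum 38 < 81
add 1: running sum 39 < 81
add 4: running sum 43 < 81
add 8: running sum 51 < 81
add 1: running sum 52 < 81
add 5: running sum 57 < 81
add 5: running sum 62 < 81
add 5: running sum 67 < 81
add 11: running sum 78 < 81
end 16: [9, 9, 1, 7, 3, 1, 1, 1, 4, 8, 1, 5, 5, 5, 11, 10] sum 81, len 16
end 17: [9, 1, 7, 3, 1, 1, 1, 4, 8, 1, 5, 5, 5, 11, 10, 9] sum 81, len 16
Shortest qualifying length: 16.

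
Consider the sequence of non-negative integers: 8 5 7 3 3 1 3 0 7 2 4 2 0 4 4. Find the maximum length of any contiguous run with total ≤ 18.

→ 8: sum 8, len 1
→ 5: sum 13, len 2
→ 7 (dropped 8): sum 12, len 2
→ 3: sum 15, len 3
→ 3: sum 18, len 4
→ 1 (dropped 5): sum 14, len 4
→ 3: sum 17, len 5
→ 0: sum 17, len 6
→ 7 (dropped 7): sum 17, len 6
→ 2 (dropped 3): sum 16, len 6
→ 4 (dropped 3): sum 17, len 6
→ 2 (dropped 1): sum 18, len 6
→ 0: sum 18, len 7
→ 4 (dropped 3, 0, 7): sum 12, len 5
→ 4: sum 16, len 6
Longest length seen: 7.

7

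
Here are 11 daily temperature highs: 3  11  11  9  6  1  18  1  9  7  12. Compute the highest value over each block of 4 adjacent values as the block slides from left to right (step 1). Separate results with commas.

3 11 11 9 → max 11
11 11 9 6 → max 11
11 9 6 1 → max 11
9 6 1 18 → max 18
6 1 18 1 → max 18
1 18 1 9 → max 18
18 1 9 7 → max 18
1 9 7 12 → max 12

11, 11, 11, 18, 18, 18, 18, 12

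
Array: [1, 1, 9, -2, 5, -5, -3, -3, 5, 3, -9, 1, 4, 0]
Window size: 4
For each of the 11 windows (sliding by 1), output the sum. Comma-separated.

[1, 1, 9, -2] → sum 9
[1, 9, -2, 5] → sum 13
[9, -2, 5, -5] → sum 7
[-2, 5, -5, -3] → sum -5
[5, -5, -3, -3] → sum -6
[-5, -3, -3, 5] → sum -6
[-3, -3, 5, 3] → sum 2
[-3, 5, 3, -9] → sum -4
[5, 3, -9, 1] → sum 0
[3, -9, 1, 4] → sum -1
[-9, 1, 4, 0] → sum -4

9, 13, 7, -5, -6, -6, 2, -4, 0, -1, -4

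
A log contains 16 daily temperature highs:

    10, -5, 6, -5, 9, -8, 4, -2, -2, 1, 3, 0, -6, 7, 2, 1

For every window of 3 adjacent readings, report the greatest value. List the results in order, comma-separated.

Sliding a size-3 window across the 16 values:
(10, -5, 6) → max 10
(-5, 6, -5) → max 6
(6, -5, 9) → max 9
(-5, 9, -8) → max 9
(9, -8, 4) → max 9
(-8, 4, -2) → max 4
(4, -2, -2) → max 4
(-2, -2, 1) → max 1
(-2, 1, 3) → max 3
(1, 3, 0) → max 3
(3, 0, -6) → max 3
(0, -6, 7) → max 7
(-6, 7, 2) → max 7
(7, 2, 1) → max 7

10, 6, 9, 9, 9, 4, 4, 1, 3, 3, 3, 7, 7, 7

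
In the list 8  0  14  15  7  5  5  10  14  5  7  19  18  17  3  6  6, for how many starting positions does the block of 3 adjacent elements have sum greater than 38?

(8, 0, 14) → sum 22
(0, 14, 15) → sum 29
(14, 15, 7) → sum 36
(15, 7, 5) → sum 27
(7, 5, 5) → sum 17
(5, 5, 10) → sum 20
(5, 10, 14) → sum 29
(10, 14, 5) → sum 29
(14, 5, 7) → sum 26
(5, 7, 19) → sum 31
(7, 19, 18) → sum 44  > 38 ✓
(19, 18, 17) → sum 54  > 38 ✓
(18, 17, 3) → sum 38
(17, 3, 6) → sum 26
(3, 6, 6) → sum 15
2 windows satisfy the condition.

2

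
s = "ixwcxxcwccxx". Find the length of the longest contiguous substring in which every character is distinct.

add i: [i] len 1
add x: [i, x] len 2
add w: [i, x, w] len 3
add c: [i, x, w, c] len 4
add x (repeat x, move left end past it): [w, c, x] len 3
add x (repeat x, move left end past it): [x] len 1
add c: [x, c] len 2
add w: [x, c, w] len 3
add c (repeat c, move left end past it): [w, c] len 2
add c (repeat c, move left end past it): [c] len 1
add x: [c, x] len 2
add x (repeat x, move left end past it): [x] len 1
Longest all-distinct length: 4.

4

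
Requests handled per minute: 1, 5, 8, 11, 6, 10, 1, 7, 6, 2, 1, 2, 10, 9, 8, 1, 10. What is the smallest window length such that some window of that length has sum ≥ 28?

add 1: running sum 1 < 28
add 5: running sum 6 < 28
add 8: running sum 14 < 28
add 11: running sum 25 < 28
end 4: [5, 8, 11, 6] sum 30, len 4
end 5: [8, 11, 6, 10] sum 35, len 4
end 6: [11, 6, 10, 1] sum 28, len 4
end 7: [11, 6, 10, 1, 7] sum 35, len 5
end 8: [6, 10, 1, 7, 6] sum 30, len 5
end 9: [6, 10, 1, 7, 6, 2] sum 32, len 6
end 10: [6, 10, 1, 7, 6, 2, 1] sum 33, len 7
end 11: [10, 1, 7, 6, 2, 1, 2] sum 29, len 7
end 12: [7, 6, 2, 1, 2, 10] sum 28, len 6
end 13: [6, 2, 1, 2, 10, 9] sum 30, len 6
end 14: [2, 10, 9, 8] sum 29, len 4
end 15: [10, 9, 8, 1] sum 28, len 4
end 16: [9, 8, 1, 10] sum 28, len 4
Shortest qualifying length: 4.

4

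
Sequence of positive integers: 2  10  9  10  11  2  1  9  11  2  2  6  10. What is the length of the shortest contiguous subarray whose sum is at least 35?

4

add 2: running sum 2 < 35
add 10: running sum 12 < 35
add 9: running sum 21 < 35
add 10: running sum 31 < 35
end 4: [10, 9, 10, 11] sum 40, len 4
end 5: [10, 9, 10, 11, 2] sum 42, len 5
end 6: [10, 9, 10, 11, 2, 1] sum 43, len 6
end 7: [9, 10, 11, 2, 1, 9] sum 42, len 6
end 8: [10, 11, 2, 1, 9, 11] sum 44, len 6
end 9: [11, 2, 1, 9, 11, 2] sum 36, len 6
end 10: [11, 2, 1, 9, 11, 2, 2] sum 38, len 7
end 11: [11, 2, 1, 9, 11, 2, 2, 6] sum 44, len 8
end 12: [9, 11, 2, 2, 6, 10] sum 40, len 6
Shortest qualifying length: 4.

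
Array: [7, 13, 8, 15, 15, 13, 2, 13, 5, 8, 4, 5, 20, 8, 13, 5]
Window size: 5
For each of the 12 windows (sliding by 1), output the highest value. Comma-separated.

15, 15, 15, 15, 15, 13, 13, 13, 20, 20, 20, 20

Sliding a size-5 window across the 16 values:
7 13 8 15 15 → max 15
13 8 15 15 13 → max 15
8 15 15 13 2 → max 15
15 15 13 2 13 → max 15
15 13 2 13 5 → max 15
13 2 13 5 8 → max 13
2 13 5 8 4 → max 13
13 5 8 4 5 → max 13
5 8 4 5 20 → max 20
8 4 5 20 8 → max 20
4 5 20 8 13 → max 20
5 20 8 13 5 → max 20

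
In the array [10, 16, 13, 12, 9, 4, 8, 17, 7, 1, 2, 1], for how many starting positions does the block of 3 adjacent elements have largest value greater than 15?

[10, 16, 13] → max 16  > 15 ✓
[16, 13, 12] → max 16  > 15 ✓
[13, 12, 9] → max 13
[12, 9, 4] → max 12
[9, 4, 8] → max 9
[4, 8, 17] → max 17  > 15 ✓
[8, 17, 7] → max 17  > 15 ✓
[17, 7, 1] → max 17  > 15 ✓
[7, 1, 2] → max 7
[1, 2, 1] → max 2
5 windows satisfy the condition.

5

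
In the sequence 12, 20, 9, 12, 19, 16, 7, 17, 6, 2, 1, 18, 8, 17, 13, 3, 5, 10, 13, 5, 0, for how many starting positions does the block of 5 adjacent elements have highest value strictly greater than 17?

[12, 20, 9, 12, 19] → max 20  > 17 ✓
[20, 9, 12, 19, 16] → max 20  > 17 ✓
[9, 12, 19, 16, 7] → max 19  > 17 ✓
[12, 19, 16, 7, 17] → max 19  > 17 ✓
[19, 16, 7, 17, 6] → max 19  > 17 ✓
[16, 7, 17, 6, 2] → max 17
[7, 17, 6, 2, 1] → max 17
[17, 6, 2, 1, 18] → max 18  > 17 ✓
[6, 2, 1, 18, 8] → max 18  > 17 ✓
[2, 1, 18, 8, 17] → max 18  > 17 ✓
[1, 18, 8, 17, 13] → max 18  > 17 ✓
[18, 8, 17, 13, 3] → max 18  > 17 ✓
[8, 17, 13, 3, 5] → max 17
[17, 13, 3, 5, 10] → max 17
[13, 3, 5, 10, 13] → max 13
[3, 5, 10, 13, 5] → max 13
[5, 10, 13, 5, 0] → max 13
10 windows satisfy the condition.

10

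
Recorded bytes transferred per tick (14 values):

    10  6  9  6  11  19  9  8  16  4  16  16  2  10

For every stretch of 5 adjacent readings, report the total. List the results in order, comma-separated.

42, 51, 54, 53, 63, 56, 53, 60, 54, 48

(10, 6, 9, 6, 11) → sum 42
(6, 9, 6, 11, 19) → sum 51
(9, 6, 11, 19, 9) → sum 54
(6, 11, 19, 9, 8) → sum 53
(11, 19, 9, 8, 16) → sum 63
(19, 9, 8, 16, 4) → sum 56
(9, 8, 16, 4, 16) → sum 53
(8, 16, 4, 16, 16) → sum 60
(16, 4, 16, 16, 2) → sum 54
(4, 16, 16, 2, 10) → sum 48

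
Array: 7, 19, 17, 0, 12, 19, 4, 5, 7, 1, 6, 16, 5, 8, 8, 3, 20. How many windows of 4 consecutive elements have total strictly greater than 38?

7 19 17 0 → sum 43  > 38 ✓
19 17 0 12 → sum 48  > 38 ✓
17 0 12 19 → sum 48  > 38 ✓
0 12 19 4 → sum 35
12 19 4 5 → sum 40  > 38 ✓
19 4 5 7 → sum 35
4 5 7 1 → sum 17
5 7 1 6 → sum 19
7 1 6 16 → sum 30
1 6 16 5 → sum 28
6 16 5 8 → sum 35
16 5 8 8 → sum 37
5 8 8 3 → sum 24
8 8 3 20 → sum 39  > 38 ✓
5 windows satisfy the condition.

5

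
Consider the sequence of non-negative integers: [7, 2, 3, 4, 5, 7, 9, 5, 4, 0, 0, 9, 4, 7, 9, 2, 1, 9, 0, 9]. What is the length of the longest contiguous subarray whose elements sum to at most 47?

11

add 7: [7] sum 7, len 1
add 2: [7, 2] sum 9, len 2
add 3: [7, 2, 3] sum 12, len 3
add 4: [7, 2, 3, 4] sum 16, len 4
add 5: [7, 2, 3, 4, 5] sum 21, len 5
add 7: [7, 2, 3, 4, 5, 7] sum 28, len 6
add 9: [7, 2, 3, 4, 5, 7, 9] sum 37, len 7
add 5: [7, 2, 3, 4, 5, 7, 9, 5] sum 42, len 8
add 4: [7, 2, 3, 4, 5, 7, 9, 5, 4] sum 46, len 9
add 0: [7, 2, 3, 4, 5, 7, 9, 5, 4, 0] sum 46, len 10
add 0: [7, 2, 3, 4, 5, 7, 9, 5, 4, 0, 0] sum 46, len 11
add 9: [3, 4, 5, 7, 9, 5, 4, 0, 0, 9] sum 46, len 10
add 4: [4, 5, 7, 9, 5, 4, 0, 0, 9, 4] sum 47, len 10
add 7: [7, 9, 5, 4, 0, 0, 9, 4, 7] sum 45, len 9
add 9: [9, 5, 4, 0, 0, 9, 4, 7, 9] sum 47, len 9
add 2: [5, 4, 0, 0, 9, 4, 7, 9, 2] sum 40, len 9
add 1: [5, 4, 0, 0, 9, 4, 7, 9, 2, 1] sum 41, len 10
add 9: [4, 0, 0, 9, 4, 7, 9, 2, 1, 9] sum 45, len 10
add 0: [4, 0, 0, 9, 4, 7, 9, 2, 1, 9, 0] sum 45, len 11
add 9: [4, 7, 9, 2, 1, 9, 0, 9] sum 41, len 8
Longest length seen: 11.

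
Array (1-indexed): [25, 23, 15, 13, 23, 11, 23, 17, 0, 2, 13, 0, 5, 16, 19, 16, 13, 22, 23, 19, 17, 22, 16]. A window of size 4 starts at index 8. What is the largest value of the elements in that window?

17

Elements at indices 8..11: 17, 0, 2, 13
max(17, 0, 2, 13) = 17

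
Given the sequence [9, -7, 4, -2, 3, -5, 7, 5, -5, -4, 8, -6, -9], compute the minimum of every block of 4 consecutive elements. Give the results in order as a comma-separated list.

-7, -7, -5, -5, -5, -5, -5, -5, -6, -9

(9, -7, 4, -2) → min -7
(-7, 4, -2, 3) → min -7
(4, -2, 3, -5) → min -5
(-2, 3, -5, 7) → min -5
(3, -5, 7, 5) → min -5
(-5, 7, 5, -5) → min -5
(7, 5, -5, -4) → min -5
(5, -5, -4, 8) → min -5
(-5, -4, 8, -6) → min -6
(-4, 8, -6, -9) → min -9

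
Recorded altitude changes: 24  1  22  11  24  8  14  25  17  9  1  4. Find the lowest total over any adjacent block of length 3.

Window sums for each of the 10 positions:
24 1 22 → sum 47
1 22 11 → sum 34
22 11 24 → sum 57
11 24 8 → sum 43
24 8 14 → sum 46
8 14 25 → sum 47
14 25 17 → sum 56
25 17 9 → sum 51
17 9 1 → sum 27
9 1 4 → sum 14
Lowest of these is 14.

14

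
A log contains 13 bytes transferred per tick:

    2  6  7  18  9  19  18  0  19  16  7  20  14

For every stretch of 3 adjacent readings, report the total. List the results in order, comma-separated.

15, 31, 34, 46, 46, 37, 37, 35, 42, 43, 41

Sliding a size-3 window across the 13 values:
2 6 7 → sum 15
6 7 18 → sum 31
7 18 9 → sum 34
18 9 19 → sum 46
9 19 18 → sum 46
19 18 0 → sum 37
18 0 19 → sum 37
0 19 16 → sum 35
19 16 7 → sum 42
16 7 20 → sum 43
7 20 14 → sum 41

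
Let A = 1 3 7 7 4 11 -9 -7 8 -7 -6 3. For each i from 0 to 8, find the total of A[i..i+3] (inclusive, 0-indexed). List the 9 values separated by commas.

1 3 7 7 → sum 18
3 7 7 4 → sum 21
7 7 4 11 → sum 29
7 4 11 -9 → sum 13
4 11 -9 -7 → sum -1
11 -9 -7 8 → sum 3
-9 -7 8 -7 → sum -15
-7 8 -7 -6 → sum -12
8 -7 -6 3 → sum -2

18, 21, 29, 13, -1, 3, -15, -12, -2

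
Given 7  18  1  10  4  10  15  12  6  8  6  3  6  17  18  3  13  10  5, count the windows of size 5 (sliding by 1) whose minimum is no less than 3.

7 18 1 10 4 → min 1
18 1 10 4 10 → min 1
1 10 4 10 15 → min 1
10 4 10 15 12 → min 4  ≥ 3 ✓
4 10 15 12 6 → min 4  ≥ 3 ✓
10 15 12 6 8 → min 6  ≥ 3 ✓
15 12 6 8 6 → min 6  ≥ 3 ✓
12 6 8 6 3 → min 3  ≥ 3 ✓
6 8 6 3 6 → min 3  ≥ 3 ✓
8 6 3 6 17 → min 3  ≥ 3 ✓
6 3 6 17 18 → min 3  ≥ 3 ✓
3 6 17 18 3 → min 3  ≥ 3 ✓
6 17 18 3 13 → min 3  ≥ 3 ✓
17 18 3 13 10 → min 3  ≥ 3 ✓
18 3 13 10 5 → min 3  ≥ 3 ✓
12 windows satisfy the condition.

12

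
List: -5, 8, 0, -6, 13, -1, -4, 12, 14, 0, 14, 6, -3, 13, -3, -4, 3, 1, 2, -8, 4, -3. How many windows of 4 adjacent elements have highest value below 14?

[-5, 8, 0, -6] → max 8  < 14 ✓
[8, 0, -6, 13] → max 13  < 14 ✓
[0, -6, 13, -1] → max 13  < 14 ✓
[-6, 13, -1, -4] → max 13  < 14 ✓
[13, -1, -4, 12] → max 13  < 14 ✓
[-1, -4, 12, 14] → max 14
[-4, 12, 14, 0] → max 14
[12, 14, 0, 14] → max 14
[14, 0, 14, 6] → max 14
[0, 14, 6, -3] → max 14
[14, 6, -3, 13] → max 14
[6, -3, 13, -3] → max 13  < 14 ✓
[-3, 13, -3, -4] → max 13  < 14 ✓
[13, -3, -4, 3] → max 13  < 14 ✓
[-3, -4, 3, 1] → max 3  < 14 ✓
[-4, 3, 1, 2] → max 3  < 14 ✓
[3, 1, 2, -8] → max 3  < 14 ✓
[1, 2, -8, 4] → max 4  < 14 ✓
[2, -8, 4, -3] → max 4  < 14 ✓
13 windows satisfy the condition.

13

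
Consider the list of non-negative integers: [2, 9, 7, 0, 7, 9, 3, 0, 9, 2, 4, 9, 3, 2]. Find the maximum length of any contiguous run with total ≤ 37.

Extend to the right; shrink from the left whenever the sum exceeds 37:
→ 2: sum 2, len 1
→ 9: sum 11, len 2
→ 7: sum 18, len 3
→ 0: sum 18, len 4
→ 7: sum 25, len 5
→ 9: sum 34, len 6
→ 3: sum 37, len 7
→ 0: sum 37, len 8
→ 9 (dropped 2, 9): sum 35, len 7
→ 2: sum 37, len 8
→ 4 (dropped 7): sum 34, len 8
→ 9 (dropped 0, 7): sum 36, len 7
→ 3 (dropped 9): sum 30, len 7
→ 2: sum 32, len 8
Longest length seen: 8.

8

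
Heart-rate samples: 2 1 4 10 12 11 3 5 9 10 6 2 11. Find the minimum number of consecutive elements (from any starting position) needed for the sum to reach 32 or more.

add 2: running sum 2 < 32
add 1: running sum 3 < 32
add 4: running sum 7 < 32
add 10: running sum 17 < 32
add 12: running sum 29 < 32
add 11: shortest ending here [10, 12, 11] sum 33, len 3
add 3: shortest ending here [10, 12, 11, 3] sum 36, len 4
add 5: shortest ending here [10, 12, 11, 3, 5] sum 41, len 5
add 9: shortest ending here [12, 11, 3, 5, 9] sum 40, len 5
add 10: shortest ending here [11, 3, 5, 9, 10] sum 38, len 5
add 6: shortest ending here [3, 5, 9, 10, 6] sum 33, len 5
add 2: shortest ending here [5, 9, 10, 6, 2] sum 32, len 5
add 11: shortest ending here [9, 10, 6, 2, 11] sum 38, len 5
Shortest qualifying length: 3.

3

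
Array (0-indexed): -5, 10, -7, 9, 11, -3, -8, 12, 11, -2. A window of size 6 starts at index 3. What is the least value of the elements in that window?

Elements at indices 3..8: 9, 11, -3, -8, 12, 11
min(9, 11, -3, -8, 12, 11) = -8

-8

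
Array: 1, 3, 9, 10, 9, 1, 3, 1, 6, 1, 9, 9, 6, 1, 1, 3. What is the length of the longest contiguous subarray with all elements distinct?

[1] len 1
[1, 3] len 2
[1, 3, 9] len 3
[1, 3, 9, 10] len 4
[10, 9] len 2
[10, 9, 1] len 3
[10, 9, 1, 3] len 4
[3, 1] len 2
[3, 1, 6] len 3
[6, 1] len 2
[6, 1, 9] len 3
[9] len 1
[9, 6] len 2
[9, 6, 1] len 3
[1] len 1
[1, 3] len 2
Longest all-distinct length: 4.

4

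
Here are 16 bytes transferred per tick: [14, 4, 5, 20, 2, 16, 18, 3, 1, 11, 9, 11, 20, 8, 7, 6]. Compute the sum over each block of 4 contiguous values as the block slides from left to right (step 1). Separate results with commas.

43, 31, 43, 56, 39, 38, 33, 24, 32, 51, 48, 46, 41

(14, 4, 5, 20) → sum 43
(4, 5, 20, 2) → sum 31
(5, 20, 2, 16) → sum 43
(20, 2, 16, 18) → sum 56
(2, 16, 18, 3) → sum 39
(16, 18, 3, 1) → sum 38
(18, 3, 1, 11) → sum 33
(3, 1, 11, 9) → sum 24
(1, 11, 9, 11) → sum 32
(11, 9, 11, 20) → sum 51
(9, 11, 20, 8) → sum 48
(11, 20, 8, 7) → sum 46
(20, 8, 7, 6) → sum 41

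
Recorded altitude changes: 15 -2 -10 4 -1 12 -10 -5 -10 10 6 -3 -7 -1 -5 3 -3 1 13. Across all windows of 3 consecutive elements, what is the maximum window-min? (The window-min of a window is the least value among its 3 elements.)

-1

Each size-3 window and its min:
[15, -2, -10] → min -10
[-2, -10, 4] → min -10
[-10, 4, -1] → min -10
[4, -1, 12] → min -1
[-1, 12, -10] → min -10
[12, -10, -5] → min -10
[-10, -5, -10] → min -10
[-5, -10, 10] → min -10
[-10, 10, 6] → min -10
[10, 6, -3] → min -3
[6, -3, -7] → min -7
[-3, -7, -1] → min -7
[-7, -1, -5] → min -7
[-1, -5, 3] → min -5
[-5, 3, -3] → min -5
[3, -3, 1] → min -3
[-3, 1, 13] → min -3
Maximum of these is -1.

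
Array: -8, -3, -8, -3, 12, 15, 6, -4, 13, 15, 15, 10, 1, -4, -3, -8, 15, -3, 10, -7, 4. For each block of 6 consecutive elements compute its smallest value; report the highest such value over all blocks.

-4

Each size-6 window and its min:
[-8, -3, -8, -3, 12, 15] → min -8
[-3, -8, -3, 12, 15, 6] → min -8
[-8, -3, 12, 15, 6, -4] → min -8
[-3, 12, 15, 6, -4, 13] → min -4
[12, 15, 6, -4, 13, 15] → min -4
[15, 6, -4, 13, 15, 15] → min -4
[6, -4, 13, 15, 15, 10] → min -4
[-4, 13, 15, 15, 10, 1] → min -4
[13, 15, 15, 10, 1, -4] → min -4
[15, 15, 10, 1, -4, -3] → min -4
[15, 10, 1, -4, -3, -8] → min -8
[10, 1, -4, -3, -8, 15] → min -8
[1, -4, -3, -8, 15, -3] → min -8
[-4, -3, -8, 15, -3, 10] → min -8
[-3, -8, 15, -3, 10, -7] → min -8
[-8, 15, -3, 10, -7, 4] → min -8
Highest of these is -4.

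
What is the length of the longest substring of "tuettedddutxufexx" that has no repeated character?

5

[t] len 1
[t, u] len 2
[t, u, e] len 3
[u, e, t] len 3
[t] len 1
[t, e] len 2
[t, e, d] len 3
[d] len 1
[d] len 1
[d, u] len 2
[d, u, t] len 3
[d, u, t, x] len 4
[t, x, u] len 3
[t, x, u, f] len 4
[t, x, u, f, e] len 5
[u, f, e, x] len 4
[x] len 1
Longest all-distinct length: 5.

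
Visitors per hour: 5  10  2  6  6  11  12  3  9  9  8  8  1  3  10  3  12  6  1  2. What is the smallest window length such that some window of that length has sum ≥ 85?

12

add 5: running sum 5 < 85
add 10: running sum 15 < 85
add 2: running sum 17 < 85
add 6: running sum 23 < 85
add 6: running sum 29 < 85
add 11: running sum 40 < 85
add 12: running sum 52 < 85
add 3: running sum 55 < 85
add 9: running sum 64 < 85
add 9: running sum 73 < 85
add 8: running sum 81 < 85
add 8: shortest ending here [5, 10, 2, 6, 6, 11, 12, 3, 9, 9, 8, 8] sum 89, len 12
add 1: shortest ending here [10, 2, 6, 6, 11, 12, 3, 9, 9, 8, 8, 1] sum 85, len 12
add 3: shortest ending here [10, 2, 6, 6, 11, 12, 3, 9, 9, 8, 8, 1, 3] sum 88, len 13
add 10: shortest ending here [6, 6, 11, 12, 3, 9, 9, 8, 8, 1, 3, 10] sum 86, len 12
add 3: shortest ending here [6, 6, 11, 12, 3, 9, 9, 8, 8, 1, 3, 10, 3] sum 89, len 13
add 12: shortest ending here [11, 12, 3, 9, 9, 8, 8, 1, 3, 10, 3, 12] sum 89, len 12
add 6: shortest ending here [11, 12, 3, 9, 9, 8, 8, 1, 3, 10, 3, 12, 6] sum 95, len 13
add 1: shortest ending here [12, 3, 9, 9, 8, 8, 1, 3, 10, 3, 12, 6, 1] sum 85, len 13
add 2: shortest ending here [12, 3, 9, 9, 8, 8, 1, 3, 10, 3, 12, 6, 1, 2] sum 87, len 14
Shortest qualifying length: 12.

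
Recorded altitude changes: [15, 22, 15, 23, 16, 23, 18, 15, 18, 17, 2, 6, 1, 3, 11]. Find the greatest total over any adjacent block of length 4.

80

(15, 22, 15, 23) → sum 75
(22, 15, 23, 16) → sum 76
(15, 23, 16, 23) → sum 77
(23, 16, 23, 18) → sum 80
(16, 23, 18, 15) → sum 72
(23, 18, 15, 18) → sum 74
(18, 15, 18, 17) → sum 68
(15, 18, 17, 2) → sum 52
(18, 17, 2, 6) → sum 43
(17, 2, 6, 1) → sum 26
(2, 6, 1, 3) → sum 12
(6, 1, 3, 11) → sum 21
Greatest of these is 80.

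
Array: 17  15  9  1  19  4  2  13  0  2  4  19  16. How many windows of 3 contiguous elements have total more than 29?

2

[17, 15, 9] → sum 41  > 29 ✓
[15, 9, 1] → sum 25
[9, 1, 19] → sum 29
[1, 19, 4] → sum 24
[19, 4, 2] → sum 25
[4, 2, 13] → sum 19
[2, 13, 0] → sum 15
[13, 0, 2] → sum 15
[0, 2, 4] → sum 6
[2, 4, 19] → sum 25
[4, 19, 16] → sum 39  > 29 ✓
2 windows satisfy the condition.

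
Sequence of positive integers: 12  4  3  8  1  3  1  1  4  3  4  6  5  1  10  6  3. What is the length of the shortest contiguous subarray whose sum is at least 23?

Extend right; whenever the sum reaches 23, record the length and shrink from the left:
add 12: running sum 12 < 23
add 4: running sum 16 < 23
add 3: running sum 19 < 23
add 8: shortest ending here [12, 4, 3, 8] sum 27, len 4
add 1: shortest ending here [12, 4, 3, 8, 1] sum 28, len 5
add 3: shortest ending here [12, 4, 3, 8, 1, 3] sum 31, len 6
add 1: shortest ending here [12, 4, 3, 8, 1, 3, 1] sum 32, len 7
add 1: shortest ending here [12, 4, 3, 8, 1, 3, 1, 1] sum 33, len 8
add 4: shortest ending here [4, 3, 8, 1, 3, 1, 1, 4] sum 25, len 8
add 3: shortest ending here [3, 8, 1, 3, 1, 1, 4, 3] sum 24, len 8
add 4: shortest ending here [8, 1, 3, 1, 1, 4, 3, 4] sum 25, len 8
add 6: shortest ending here [1, 3, 1, 1, 4, 3, 4, 6] sum 23, len 8
add 5: shortest ending here [1, 4, 3, 4, 6, 5] sum 23, len 6
add 1: shortest ending here [4, 3, 4, 6, 5, 1] sum 23, len 6
add 10: shortest ending here [4, 6, 5, 1, 10] sum 26, len 5
add 6: shortest ending here [6, 5, 1, 10, 6] sum 28, len 5
add 3: shortest ending here [5, 1, 10, 6, 3] sum 25, len 5
Shortest qualifying length: 4.

4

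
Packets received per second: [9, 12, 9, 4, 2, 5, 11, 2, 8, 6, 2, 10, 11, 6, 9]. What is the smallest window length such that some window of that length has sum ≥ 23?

add 9: running sum 9 < 23
add 12: running sum 21 < 23
add 9: shortest ending here [9, 12, 9] sum 30, len 3
add 4: shortest ending here [12, 9, 4] sum 25, len 3
add 2: shortest ending here [12, 9, 4, 2] sum 27, len 4
add 5: shortest ending here [12, 9, 4, 2, 5] sum 32, len 5
add 11: shortest ending here [9, 4, 2, 5, 11] sum 31, len 5
add 2: shortest ending here [4, 2, 5, 11, 2] sum 24, len 5
add 8: shortest ending here [5, 11, 2, 8] sum 26, len 4
add 6: shortest ending here [11, 2, 8, 6] sum 27, len 4
add 2: shortest ending here [11, 2, 8, 6, 2] sum 29, len 5
add 10: shortest ending here [8, 6, 2, 10] sum 26, len 4
add 11: shortest ending here [2, 10, 11] sum 23, len 3
add 6: shortest ending here [10, 11, 6] sum 27, len 3
add 9: shortest ending here [11, 6, 9] sum 26, len 3
Shortest qualifying length: 3.

3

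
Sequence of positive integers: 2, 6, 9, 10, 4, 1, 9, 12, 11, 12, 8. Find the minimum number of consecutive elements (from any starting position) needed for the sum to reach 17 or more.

add 2: running sum 2 < 17
add 6: running sum 8 < 17
end 2: [2, 6, 9] sum 17, len 3
end 3: [9, 10] sum 19, len 2
end 4: [9, 10, 4] sum 23, len 3
end 5: [9, 10, 4, 1] sum 24, len 4
end 6: [10, 4, 1, 9] sum 24, len 4
end 7: [9, 12] sum 21, len 2
end 8: [12, 11] sum 23, len 2
end 9: [11, 12] sum 23, len 2
end 10: [12, 8] sum 20, len 2
Shortest qualifying length: 2.

2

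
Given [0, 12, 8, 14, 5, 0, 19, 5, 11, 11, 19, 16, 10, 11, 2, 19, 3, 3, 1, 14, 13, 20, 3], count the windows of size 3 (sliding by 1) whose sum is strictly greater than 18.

[0, 12, 8] → sum 20  > 18 ✓
[12, 8, 14] → sum 34  > 18 ✓
[8, 14, 5] → sum 27  > 18 ✓
[14, 5, 0] → sum 19  > 18 ✓
[5, 0, 19] → sum 24  > 18 ✓
[0, 19, 5] → sum 24  > 18 ✓
[19, 5, 11] → sum 35  > 18 ✓
[5, 11, 11] → sum 27  > 18 ✓
[11, 11, 19] → sum 41  > 18 ✓
[11, 19, 16] → sum 46  > 18 ✓
[19, 16, 10] → sum 45  > 18 ✓
[16, 10, 11] → sum 37  > 18 ✓
[10, 11, 2] → sum 23  > 18 ✓
[11, 2, 19] → sum 32  > 18 ✓
[2, 19, 3] → sum 24  > 18 ✓
[19, 3, 3] → sum 25  > 18 ✓
[3, 3, 1] → sum 7
[3, 1, 14] → sum 18
[1, 14, 13] → sum 28  > 18 ✓
[14, 13, 20] → sum 47  > 18 ✓
[13, 20, 3] → sum 36  > 18 ✓
19 windows satisfy the condition.

19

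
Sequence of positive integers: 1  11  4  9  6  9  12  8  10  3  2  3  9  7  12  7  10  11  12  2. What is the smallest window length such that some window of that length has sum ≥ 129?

Extend right; whenever the sum reaches 129, record the length and shrink from the left:
add 1: running sum 1 < 129
add 11: running sum 12 < 129
add 4: running sum 16 < 129
add 9: running sum 25 < 129
add 6: running sum 31 < 129
add 9: running sum 40 < 129
add 12: running sum 52 < 129
add 8: running sum 60 < 129
add 10: running sum 70 < 129
add 3: running sum 73 < 129
add 2: running sum 75 < 129
add 3: running sum 78 < 129
add 9: running sum 87 < 129
add 7: running sum 94 < 129
add 12: running sum 106 < 129
add 7: running sum 113 < 129
add 10: running sum 123 < 129
add 11: shortest ending here [11, 4, 9, 6, 9, 12, 8, 10, 3, 2, 3, 9, 7, 12, 7, 10, 11] sum 133, len 17
add 12: shortest ending here [9, 6, 9, 12, 8, 10, 3, 2, 3, 9, 7, 12, 7, 10, 11, 12] sum 130, len 16
add 2: shortest ending here [9, 6, 9, 12, 8, 10, 3, 2, 3, 9, 7, 12, 7, 10, 11, 12, 2] sum 132, len 17
Shortest qualifying length: 16.

16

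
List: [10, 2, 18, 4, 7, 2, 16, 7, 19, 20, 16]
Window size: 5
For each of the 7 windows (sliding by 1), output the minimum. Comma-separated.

2, 2, 2, 2, 2, 2, 7

Sliding a size-5 window across the 11 values:
10 2 18 4 7 → min 2
2 18 4 7 2 → min 2
18 4 7 2 16 → min 2
4 7 2 16 7 → min 2
7 2 16 7 19 → min 2
2 16 7 19 20 → min 2
16 7 19 20 16 → min 7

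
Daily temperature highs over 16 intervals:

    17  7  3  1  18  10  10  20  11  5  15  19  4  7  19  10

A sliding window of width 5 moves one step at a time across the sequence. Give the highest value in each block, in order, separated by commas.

18, 18, 18, 20, 20, 20, 20, 20, 19, 19, 19, 19

Sliding a size-5 window across the 16 values:
[17, 7, 3, 1, 18] → max 18
[7, 3, 1, 18, 10] → max 18
[3, 1, 18, 10, 10] → max 18
[1, 18, 10, 10, 20] → max 20
[18, 10, 10, 20, 11] → max 20
[10, 10, 20, 11, 5] → max 20
[10, 20, 11, 5, 15] → max 20
[20, 11, 5, 15, 19] → max 20
[11, 5, 15, 19, 4] → max 19
[5, 15, 19, 4, 7] → max 19
[15, 19, 4, 7, 19] → max 19
[19, 4, 7, 19, 10] → max 19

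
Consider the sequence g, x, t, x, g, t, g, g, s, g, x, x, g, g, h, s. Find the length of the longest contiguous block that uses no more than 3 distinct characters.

[g] 1 distinct, len 1
[g, x] 2 distinct, len 2
[g, x, t] 3 distinct, len 3
[g, x, t, x] 3 distinct, len 4
[g, x, t, x, g] 3 distinct, len 5
[g, x, t, x, g, t] 3 distinct, len 6
[g, x, t, x, g, t, g] 3 distinct, len 7
[g, x, t, x, g, t, g, g] 3 distinct, len 8
[g, t, g, g, s] 3 distinct, len 5
[g, t, g, g, s, g] 3 distinct, len 6
[g, g, s, g, x] 3 distinct, len 5
[g, g, s, g, x, x] 3 distinct, len 6
[g, g, s, g, x, x, g] 3 distinct, len 7
[g, g, s, g, x, x, g, g] 3 distinct, len 8
[g, x, x, g, g, h] 3 distinct, len 6
[g, g, h, s] 3 distinct, len 4
Longest length with ≤3 distinct: 8.

8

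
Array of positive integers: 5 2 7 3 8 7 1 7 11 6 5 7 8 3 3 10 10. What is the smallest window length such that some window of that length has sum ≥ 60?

9

add 5: running sum 5 < 60
add 2: running sum 7 < 60
add 7: running sum 14 < 60
add 3: running sum 17 < 60
add 8: running sum 25 < 60
add 7: running sum 32 < 60
add 1: running sum 33 < 60
add 7: running sum 40 < 60
add 11: running sum 51 < 60
add 6: running sum 57 < 60
add 5: shortest ending here [5, 2, 7, 3, 8, 7, 1, 7, 11, 6, 5] sum 62, len 11
add 7: shortest ending here [7, 3, 8, 7, 1, 7, 11, 6, 5, 7] sum 62, len 10
add 8: shortest ending here [8, 7, 1, 7, 11, 6, 5, 7, 8] sum 60, len 9
add 3: shortest ending here [8, 7, 1, 7, 11, 6, 5, 7, 8, 3] sum 63, len 10
add 3: shortest ending here [8, 7, 1, 7, 11, 6, 5, 7, 8, 3, 3] sum 66, len 11
add 10: shortest ending here [7, 11, 6, 5, 7, 8, 3, 3, 10] sum 60, len 9
add 10: shortest ending here [11, 6, 5, 7, 8, 3, 3, 10, 10] sum 63, len 9
Shortest qualifying length: 9.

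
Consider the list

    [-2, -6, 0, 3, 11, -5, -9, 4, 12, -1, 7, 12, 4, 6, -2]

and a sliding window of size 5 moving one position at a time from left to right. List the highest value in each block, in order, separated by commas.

11, 11, 11, 11, 12, 12, 12, 12, 12, 12, 12

(-2, -6, 0, 3, 11) → max 11
(-6, 0, 3, 11, -5) → max 11
(0, 3, 11, -5, -9) → max 11
(3, 11, -5, -9, 4) → max 11
(11, -5, -9, 4, 12) → max 12
(-5, -9, 4, 12, -1) → max 12
(-9, 4, 12, -1, 7) → max 12
(4, 12, -1, 7, 12) → max 12
(12, -1, 7, 12, 4) → max 12
(-1, 7, 12, 4, 6) → max 12
(7, 12, 4, 6, -2) → max 12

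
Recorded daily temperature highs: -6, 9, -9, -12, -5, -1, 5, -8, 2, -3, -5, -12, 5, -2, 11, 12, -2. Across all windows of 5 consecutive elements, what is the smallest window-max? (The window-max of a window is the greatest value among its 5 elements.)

2

-6 9 -9 -12 -5 → max 9
9 -9 -12 -5 -1 → max 9
-9 -12 -5 -1 5 → max 5
-12 -5 -1 5 -8 → max 5
-5 -1 5 -8 2 → max 5
-1 5 -8 2 -3 → max 5
5 -8 2 -3 -5 → max 5
-8 2 -3 -5 -12 → max 2
2 -3 -5 -12 5 → max 5
-3 -5 -12 5 -2 → max 5
-5 -12 5 -2 11 → max 11
-12 5 -2 11 12 → max 12
5 -2 11 12 -2 → max 12
Smallest of these is 2.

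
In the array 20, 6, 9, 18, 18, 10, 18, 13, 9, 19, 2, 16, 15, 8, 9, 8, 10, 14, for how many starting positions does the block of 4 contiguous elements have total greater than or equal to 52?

20 6 9 18 → sum 53  ≥ 52 ✓
6 9 18 18 → sum 51
9 18 18 10 → sum 55  ≥ 52 ✓
18 18 10 18 → sum 64  ≥ 52 ✓
18 10 18 13 → sum 59  ≥ 52 ✓
10 18 13 9 → sum 50
18 13 9 19 → sum 59  ≥ 52 ✓
13 9 19 2 → sum 43
9 19 2 16 → sum 46
19 2 16 15 → sum 52  ≥ 52 ✓
2 16 15 8 → sum 41
16 15 8 9 → sum 48
15 8 9 8 → sum 40
8 9 8 10 → sum 35
9 8 10 14 → sum 41
6 windows satisfy the condition.

6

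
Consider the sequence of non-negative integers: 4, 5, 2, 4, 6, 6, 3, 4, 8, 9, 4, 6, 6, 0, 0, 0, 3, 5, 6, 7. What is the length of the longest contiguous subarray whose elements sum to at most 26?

Extend to the right; shrink from the left whenever the sum exceeds 26:
→ 4: sum 4, len 1
→ 5: sum 9, len 2
→ 2: sum 11, len 3
→ 4: sum 15, len 4
→ 6: sum 21, len 5
→ 6 (dropped 4): sum 23, len 5
→ 3: sum 26, len 6
→ 4 (dropped 5): sum 25, len 6
→ 8 (dropped 2, 4, 6): sum 21, len 4
→ 9 (dropped 6): sum 24, len 4
→ 4 (dropped 3): sum 25, len 4
→ 6 (dropped 4, 8): sum 19, len 3
→ 6: sum 25, len 4
→ 0: sum 25, len 5
→ 0: sum 25, len 6
→ 0: sum 25, len 7
→ 3 (dropped 9): sum 19, len 7
→ 5: sum 24, len 8
→ 6 (dropped 4): sum 26, len 8
→ 7 (dropped 6, 6): sum 21, len 7
Longest length seen: 8.

8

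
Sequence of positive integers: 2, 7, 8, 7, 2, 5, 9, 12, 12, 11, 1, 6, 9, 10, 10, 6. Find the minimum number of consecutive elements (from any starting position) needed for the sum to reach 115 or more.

15

add 2: running sum 2 < 115
add 7: running sum 9 < 115
add 8: running sum 17 < 115
add 7: running sum 24 < 115
add 2: running sum 26 < 115
add 5: running sum 31 < 115
add 9: running sum 40 < 115
add 12: running sum 52 < 115
add 12: running sum 64 < 115
add 11: running sum 75 < 115
add 1: running sum 76 < 115
add 6: running sum 82 < 115
add 9: running sum 91 < 115
add 10: running sum 101 < 115
add 10: running sum 111 < 115
end 15: [7, 8, 7, 2, 5, 9, 12, 12, 11, 1, 6, 9, 10, 10, 6] sum 115, len 15
Shortest qualifying length: 15.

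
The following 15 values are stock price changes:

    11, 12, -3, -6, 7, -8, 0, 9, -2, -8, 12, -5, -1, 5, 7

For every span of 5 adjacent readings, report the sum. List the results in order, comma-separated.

21, 2, -10, 2, 6, -9, 11, 6, -4, 3, 18

(11, 12, -3, -6, 7) → sum 21
(12, -3, -6, 7, -8) → sum 2
(-3, -6, 7, -8, 0) → sum -10
(-6, 7, -8, 0, 9) → sum 2
(7, -8, 0, 9, -2) → sum 6
(-8, 0, 9, -2, -8) → sum -9
(0, 9, -2, -8, 12) → sum 11
(9, -2, -8, 12, -5) → sum 6
(-2, -8, 12, -5, -1) → sum -4
(-8, 12, -5, -1, 5) → sum 3
(12, -5, -1, 5, 7) → sum 18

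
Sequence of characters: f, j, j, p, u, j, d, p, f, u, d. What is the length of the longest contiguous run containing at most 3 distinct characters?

[f] 1 distinct, len 1
[f, j] 2 distinct, len 2
[f, j, j] 2 distinct, len 3
[f, j, j, p] 3 distinct, len 4
[j, j, p, u] 3 distinct, len 4
[j, j, p, u, j] 3 distinct, len 5
[u, j, d] 3 distinct, len 3
[j, d, p] 3 distinct, len 3
[d, p, f] 3 distinct, len 3
[p, f, u] 3 distinct, len 3
[f, u, d] 3 distinct, len 3
Longest length with ≤3 distinct: 5.

5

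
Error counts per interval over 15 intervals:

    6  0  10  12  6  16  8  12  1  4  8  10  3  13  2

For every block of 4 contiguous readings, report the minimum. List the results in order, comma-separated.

(6, 0, 10, 12) → min 0
(0, 10, 12, 6) → min 0
(10, 12, 6, 16) → min 6
(12, 6, 16, 8) → min 6
(6, 16, 8, 12) → min 6
(16, 8, 12, 1) → min 1
(8, 12, 1, 4) → min 1
(12, 1, 4, 8) → min 1
(1, 4, 8, 10) → min 1
(4, 8, 10, 3) → min 3
(8, 10, 3, 13) → min 3
(10, 3, 13, 2) → min 2

0, 0, 6, 6, 6, 1, 1, 1, 1, 3, 3, 2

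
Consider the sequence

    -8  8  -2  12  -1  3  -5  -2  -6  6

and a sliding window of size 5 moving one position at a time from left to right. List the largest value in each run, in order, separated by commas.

[-8, 8, -2, 12, -1] → max 12
[8, -2, 12, -1, 3] → max 12
[-2, 12, -1, 3, -5] → max 12
[12, -1, 3, -5, -2] → max 12
[-1, 3, -5, -2, -6] → max 3
[3, -5, -2, -6, 6] → max 6

12, 12, 12, 12, 3, 6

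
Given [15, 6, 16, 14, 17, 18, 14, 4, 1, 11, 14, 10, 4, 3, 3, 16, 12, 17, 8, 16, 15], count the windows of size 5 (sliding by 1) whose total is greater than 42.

11

15 6 16 14 17 → sum 68  > 42 ✓
6 16 14 17 18 → sum 71  > 42 ✓
16 14 17 18 14 → sum 79  > 42 ✓
14 17 18 14 4 → sum 67  > 42 ✓
17 18 14 4 1 → sum 54  > 42 ✓
18 14 4 1 11 → sum 48  > 42 ✓
14 4 1 11 14 → sum 44  > 42 ✓
4 1 11 14 10 → sum 40
1 11 14 10 4 → sum 40
11 14 10 4 3 → sum 42
14 10 4 3 3 → sum 34
10 4 3 3 16 → sum 36
4 3 3 16 12 → sum 38
3 3 16 12 17 → sum 51  > 42 ✓
3 16 12 17 8 → sum 56  > 42 ✓
16 12 17 8 16 → sum 69  > 42 ✓
12 17 8 16 15 → sum 68  > 42 ✓
11 windows satisfy the condition.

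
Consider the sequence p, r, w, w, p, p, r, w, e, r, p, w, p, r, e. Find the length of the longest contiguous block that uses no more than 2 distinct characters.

add p: window [p] (1 distinct), len 1
add r: window [p, r] (2 distinct), len 2
add w: window [r, w] (2 distinct), len 2
add w: window [r, w, w] (2 distinct), len 3
add p: window [w, w, p] (2 distinct), len 3
add p: window [w, w, p, p] (2 distinct), len 4
add r: window [p, p, r] (2 distinct), len 3
add w: window [r, w] (2 distinct), len 2
add e: window [w, e] (2 distinct), len 2
add r: window [e, r] (2 distinct), len 2
add p: window [r, p] (2 distinct), len 2
add w: window [p, w] (2 distinct), len 2
add p: window [p, w, p] (2 distinct), len 3
add r: window [p, r] (2 distinct), len 2
add e: window [r, e] (2 distinct), len 2
Longest length with ≤2 distinct: 4.

4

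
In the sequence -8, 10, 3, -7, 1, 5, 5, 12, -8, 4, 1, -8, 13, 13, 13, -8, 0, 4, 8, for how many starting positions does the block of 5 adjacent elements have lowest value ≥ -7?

3

-8 10 3 -7 1 → min -8
10 3 -7 1 5 → min -7  ≥ -7 ✓
3 -7 1 5 5 → min -7  ≥ -7 ✓
-7 1 5 5 12 → min -7  ≥ -7 ✓
1 5 5 12 -8 → min -8
5 5 12 -8 4 → min -8
5 12 -8 4 1 → min -8
12 -8 4 1 -8 → min -8
-8 4 1 -8 13 → min -8
4 1 -8 13 13 → min -8
1 -8 13 13 13 → min -8
-8 13 13 13 -8 → min -8
13 13 13 -8 0 → min -8
13 13 -8 0 4 → min -8
13 -8 0 4 8 → min -8
3 windows satisfy the condition.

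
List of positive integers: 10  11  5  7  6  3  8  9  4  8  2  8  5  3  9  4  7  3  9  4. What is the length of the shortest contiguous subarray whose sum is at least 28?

add 10: running sum 10 < 28
add 11: running sum 21 < 28
add 5: running sum 26 < 28
add 7: shortest ending here [10, 11, 5, 7] sum 33, len 4
add 6: shortest ending here [11, 5, 7, 6] sum 29, len 4
add 3: shortest ending here [11, 5, 7, 6, 3] sum 32, len 5
add 8: shortest ending here [5, 7, 6, 3, 8] sum 29, len 5
add 9: shortest ending here [7, 6, 3, 8, 9] sum 33, len 5
add 4: shortest ending here [6, 3, 8, 9, 4] sum 30, len 5
add 8: shortest ending here [8, 9, 4, 8] sum 29, len 4
add 2: shortest ending here [8, 9, 4, 8, 2] sum 31, len 5
add 8: shortest ending here [9, 4, 8, 2, 8] sum 31, len 5
add 5: shortest ending here [9, 4, 8, 2, 8, 5] sum 36, len 6
add 3: shortest ending here [4, 8, 2, 8, 5, 3] sum 30, len 6
add 9: shortest ending here [8, 2, 8, 5, 3, 9] sum 35, len 6
add 4: shortest ending here [8, 5, 3, 9, 4] sum 29, len 5
add 7: shortest ending here [5, 3, 9, 4, 7] sum 28, len 5
add 3: shortest ending here [5, 3, 9, 4, 7, 3] sum 31, len 6
add 9: shortest ending here [9, 4, 7, 3, 9] sum 32, len 5
add 4: shortest ending here [9, 4, 7, 3, 9, 4] sum 36, len 6
Shortest qualifying length: 4.

4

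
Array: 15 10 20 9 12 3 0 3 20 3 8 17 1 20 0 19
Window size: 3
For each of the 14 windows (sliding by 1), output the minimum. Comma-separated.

10, 9, 9, 3, 0, 0, 0, 3, 3, 3, 1, 1, 0, 0

15 10 20 → min 10
10 20 9 → min 9
20 9 12 → min 9
9 12 3 → min 3
12 3 0 → min 0
3 0 3 → min 0
0 3 20 → min 0
3 20 3 → min 3
20 3 8 → min 3
3 8 17 → min 3
8 17 1 → min 1
17 1 20 → min 1
1 20 0 → min 0
20 0 19 → min 0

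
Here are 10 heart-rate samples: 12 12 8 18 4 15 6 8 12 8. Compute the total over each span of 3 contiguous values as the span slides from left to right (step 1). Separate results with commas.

Sliding a size-3 window across the 10 values:
12 12 8 → sum 32
12 8 18 → sum 38
8 18 4 → sum 30
18 4 15 → sum 37
4 15 6 → sum 25
15 6 8 → sum 29
6 8 12 → sum 26
8 12 8 → sum 28

32, 38, 30, 37, 25, 29, 26, 28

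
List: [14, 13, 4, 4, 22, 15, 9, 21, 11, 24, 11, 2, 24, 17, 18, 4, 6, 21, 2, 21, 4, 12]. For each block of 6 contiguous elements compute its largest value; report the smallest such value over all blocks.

21

Window maxs for each of the 17 positions:
[14, 13, 4, 4, 22, 15] → max 22
[13, 4, 4, 22, 15, 9] → max 22
[4, 4, 22, 15, 9, 21] → max 22
[4, 22, 15, 9, 21, 11] → max 22
[22, 15, 9, 21, 11, 24] → max 24
[15, 9, 21, 11, 24, 11] → max 24
[9, 21, 11, 24, 11, 2] → max 24
[21, 11, 24, 11, 2, 24] → max 24
[11, 24, 11, 2, 24, 17] → max 24
[24, 11, 2, 24, 17, 18] → max 24
[11, 2, 24, 17, 18, 4] → max 24
[2, 24, 17, 18, 4, 6] → max 24
[24, 17, 18, 4, 6, 21] → max 24
[17, 18, 4, 6, 21, 2] → max 21
[18, 4, 6, 21, 2, 21] → max 21
[4, 6, 21, 2, 21, 4] → max 21
[6, 21, 2, 21, 4, 12] → max 21
Smallest of these is 21.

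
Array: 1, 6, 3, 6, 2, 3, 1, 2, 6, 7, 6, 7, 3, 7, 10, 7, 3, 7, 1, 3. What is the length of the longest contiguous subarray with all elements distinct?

[1] len 1
[1, 6] len 2
[1, 6, 3] len 3
[3, 6] len 2
[3, 6, 2] len 3
[6, 2, 3] len 3
[6, 2, 3, 1] len 4
[3, 1, 2] len 3
[3, 1, 2, 6] len 4
[3, 1, 2, 6, 7] len 5
[7, 6] len 2
[6, 7] len 2
[6, 7, 3] len 3
[3, 7] len 2
[3, 7, 10] len 3
[10, 7] len 2
[10, 7, 3] len 3
[3, 7] len 2
[3, 7, 1] len 3
[7, 1, 3] len 3
Longest all-distinct length: 5.

5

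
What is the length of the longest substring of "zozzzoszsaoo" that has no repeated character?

4

add z: [z] len 1
add o: [z, o] len 2
add z (repeat z, move left end past it): [o, z] len 2
add z (repeat z, move left end past it): [z] len 1
add z (repeat z, move left end past it): [z] len 1
add o: [z, o] len 2
add s: [z, o, s] len 3
add z (repeat z, move left end past it): [o, s, z] len 3
add s (repeat s, move left end past it): [z, s] len 2
add a: [z, s, a] len 3
add o: [z, s, a, o] len 4
add o (repeat o, move left end past it): [o] len 1
Longest all-distinct length: 4.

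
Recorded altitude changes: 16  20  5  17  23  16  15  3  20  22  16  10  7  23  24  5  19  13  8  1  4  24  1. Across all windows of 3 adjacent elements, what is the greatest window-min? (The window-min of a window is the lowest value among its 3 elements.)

(16, 20, 5) → min 5
(20, 5, 17) → min 5
(5, 17, 23) → min 5
(17, 23, 16) → min 16
(23, 16, 15) → min 15
(16, 15, 3) → min 3
(15, 3, 20) → min 3
(3, 20, 22) → min 3
(20, 22, 16) → min 16
(22, 16, 10) → min 10
(16, 10, 7) → min 7
(10, 7, 23) → min 7
(7, 23, 24) → min 7
(23, 24, 5) → min 5
(24, 5, 19) → min 5
(5, 19, 13) → min 5
(19, 13, 8) → min 8
(13, 8, 1) → min 1
(8, 1, 4) → min 1
(1, 4, 24) → min 1
(4, 24, 1) → min 1
Greatest of these is 16.

16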